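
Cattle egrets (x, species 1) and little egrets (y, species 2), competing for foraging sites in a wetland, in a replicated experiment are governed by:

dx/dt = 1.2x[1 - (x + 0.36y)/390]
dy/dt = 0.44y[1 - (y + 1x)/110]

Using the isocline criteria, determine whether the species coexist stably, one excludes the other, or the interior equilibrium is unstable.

Compare the nullcline intercepts: K1/α12 = 390/0.36 = 1080 > K2 = 110; K2/α21 = 110/1 = 110 < K1 = 390.
Since the inequalities point opposite ways, species 1 can invade but species 2 cannot.

species 1 excludes species 2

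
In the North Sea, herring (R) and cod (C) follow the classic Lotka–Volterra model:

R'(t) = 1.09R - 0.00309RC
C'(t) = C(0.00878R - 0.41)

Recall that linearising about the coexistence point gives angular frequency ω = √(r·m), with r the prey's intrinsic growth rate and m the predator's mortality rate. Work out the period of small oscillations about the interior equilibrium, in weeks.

T ≈ 9.4 weeks

Here r = 1.09 and m = 0.41, so r·m = 0.447.
ω = √0.447 = 0.669 per week, hence T = 2π/ω ≈ 9.4 weeks.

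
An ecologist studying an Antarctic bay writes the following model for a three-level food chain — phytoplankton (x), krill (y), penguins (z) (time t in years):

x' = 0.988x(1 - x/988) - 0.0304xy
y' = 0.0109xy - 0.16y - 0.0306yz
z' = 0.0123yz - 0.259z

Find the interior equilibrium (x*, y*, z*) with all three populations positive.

From dz/dt = 0: 0.0123y* = 0.259, so y* = 21.1.
From dx/dt = 0: 0.988(1 - x*/988) = 0.0304·21.1, giving x* = 988·(1 - 0.648) = 348.
From dy/dt = 0: 0.0109·348 - 0.16 = 0.0306z*, so z* = 3.63/0.0306 = 119.

x* ≈ 348, y* ≈ 21.1, z* ≈ 119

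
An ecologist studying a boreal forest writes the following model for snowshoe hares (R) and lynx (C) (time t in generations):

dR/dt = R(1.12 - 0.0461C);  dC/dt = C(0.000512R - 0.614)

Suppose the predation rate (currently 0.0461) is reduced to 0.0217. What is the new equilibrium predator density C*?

C* ≈ 51.6

At the interior fixed point, setting dR/dt = 0 with R > 0 fixes C* = (prey growth rate)/(RC coefficient) — independent of the other coefficients.
With the change, C* = 1.12/0.0217 = 51.6; it rises from 24.3.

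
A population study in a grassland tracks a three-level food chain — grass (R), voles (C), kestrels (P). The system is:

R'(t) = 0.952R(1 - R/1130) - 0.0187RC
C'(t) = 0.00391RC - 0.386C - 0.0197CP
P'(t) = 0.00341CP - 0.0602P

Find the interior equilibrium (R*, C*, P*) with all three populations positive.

R* ≈ 738, C* ≈ 17.7, P* ≈ 127

From dP/dt = 0: 0.00341C* = 0.0602, so C* = 17.7.
From dR/dt = 0: 0.952(1 - R*/1130) = 0.0187·17.7, giving R* = 1130·(1 - 0.347) = 738.
From dC/dt = 0: 0.00391·738 - 0.386 = 0.0197P*, so P* = 2.5/0.0197 = 127.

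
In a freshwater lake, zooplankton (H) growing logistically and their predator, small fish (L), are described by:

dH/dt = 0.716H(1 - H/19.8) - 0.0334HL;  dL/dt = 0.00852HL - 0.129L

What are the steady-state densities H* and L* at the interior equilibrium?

From dL/dt = 0 with L > 0: 0.00852H* = 0.129, so H* = 15.1.
Substitute into dH/dt = 0: 0.716(1 - 15.1/19.8) = 0.0334L*.
The bracket is 0.235, giving L* = 0.168/0.0334 = 5.04.

H* ≈ 15.1, L* ≈ 5.04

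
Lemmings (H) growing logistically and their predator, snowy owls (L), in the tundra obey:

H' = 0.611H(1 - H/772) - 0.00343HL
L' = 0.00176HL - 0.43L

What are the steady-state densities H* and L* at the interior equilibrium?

H* ≈ 244, L* ≈ 122

From dL/dt = 0 with L > 0: 0.00176H* = 0.43, so H* = 244.
Substitute into dH/dt = 0: 0.611(1 - 244/772) = 0.00343L*.
The bracket is 0.684, giving L* = 0.418/0.00343 = 122.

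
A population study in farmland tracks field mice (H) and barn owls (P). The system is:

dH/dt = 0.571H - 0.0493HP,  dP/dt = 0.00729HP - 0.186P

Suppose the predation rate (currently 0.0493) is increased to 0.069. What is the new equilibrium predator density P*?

At the interior fixed point, setting dH/dt = 0 with H > 0 fixes P* = (prey growth rate)/(HP coefficient) — independent of the other coefficients.
With the change, P* = 0.571/0.069 = 8.28; it falls from 11.6.

P* ≈ 8.28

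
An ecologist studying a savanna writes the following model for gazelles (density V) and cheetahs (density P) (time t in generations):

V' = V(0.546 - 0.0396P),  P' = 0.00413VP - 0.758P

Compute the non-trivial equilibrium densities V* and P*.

Set dP/dt = 0 with P > 0: 0.00413V - 0.758 = 0, so V* = 0.758/0.00413 = 184.
Set dV/dt = 0 with V > 0: 0.546 - 0.0396P = 0, so P* = 0.546/0.0396 = 13.8.

V* ≈ 184, P* ≈ 13.8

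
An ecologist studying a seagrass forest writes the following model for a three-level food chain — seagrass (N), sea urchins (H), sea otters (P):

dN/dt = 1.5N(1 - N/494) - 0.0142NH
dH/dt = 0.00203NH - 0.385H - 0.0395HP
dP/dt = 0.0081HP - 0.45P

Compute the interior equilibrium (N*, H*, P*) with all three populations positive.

N* ≈ 234, H* ≈ 55.6, P* ≈ 2.29

From dP/dt = 0: 0.0081H* = 0.45, so H* = 55.6.
From dN/dt = 0: 1.5(1 - N*/494) = 0.0142·55.6, giving N* = 494·(1 - 0.526) = 234.
From dH/dt = 0: 0.00203·234 - 0.385 = 0.0395P*, so P* = 0.0904/0.0395 = 2.29.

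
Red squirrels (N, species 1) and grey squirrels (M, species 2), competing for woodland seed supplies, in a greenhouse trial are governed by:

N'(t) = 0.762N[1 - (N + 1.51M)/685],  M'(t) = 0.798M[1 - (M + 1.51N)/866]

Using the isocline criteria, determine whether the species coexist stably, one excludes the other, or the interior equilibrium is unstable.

unstable coexistence (outcome depends on initial conditions)

Compare the nullcline intercepts: K1/α12 = 685/1.51 = 454 < K2 = 866; K2/α21 = 866/1.51 = 574 < K1 = 685.
Since both are reversed, neither can invade when rare; the interior point is a saddle.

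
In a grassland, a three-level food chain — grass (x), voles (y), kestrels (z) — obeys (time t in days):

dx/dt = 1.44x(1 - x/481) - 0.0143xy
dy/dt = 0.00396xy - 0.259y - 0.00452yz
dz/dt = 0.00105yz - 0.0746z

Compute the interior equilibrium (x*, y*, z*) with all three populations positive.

x* ≈ 142, y* ≈ 71, z* ≈ 66.8

From dz/dt = 0: 0.00105y* = 0.0746, so y* = 71.
From dx/dt = 0: 1.44(1 - x*/481) = 0.0143·71, giving x* = 481·(1 - 0.706) = 142.
From dy/dt = 0: 0.00396·142 - 0.259 = 0.00452z*, so z* = 0.302/0.00452 = 66.8.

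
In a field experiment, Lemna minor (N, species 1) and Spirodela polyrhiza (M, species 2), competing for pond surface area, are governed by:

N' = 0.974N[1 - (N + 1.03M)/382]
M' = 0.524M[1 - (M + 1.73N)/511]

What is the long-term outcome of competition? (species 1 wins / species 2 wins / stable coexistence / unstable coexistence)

Compare the nullcline intercepts: K1/α12 = 382/1.03 = 371 < K2 = 511; K2/α21 = 511/1.73 = 295 < K1 = 382.
Since both are reversed, neither can invade when rare; the interior point is a saddle.

unstable coexistence (outcome depends on initial conditions)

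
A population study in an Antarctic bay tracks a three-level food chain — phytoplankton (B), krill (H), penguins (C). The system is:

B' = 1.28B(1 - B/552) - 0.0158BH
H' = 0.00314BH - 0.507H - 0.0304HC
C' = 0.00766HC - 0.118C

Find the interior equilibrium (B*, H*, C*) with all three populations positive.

B* ≈ 447, H* ≈ 15.4, C* ≈ 29.5

From dC/dt = 0: 0.00766H* = 0.118, so H* = 15.4.
From dB/dt = 0: 1.28(1 - B*/552) = 0.0158·15.4, giving B* = 552·(1 - 0.19) = 447.
From dH/dt = 0: 0.00314·447 - 0.507 = 0.0304C*, so C* = 0.897/0.0304 = 29.5.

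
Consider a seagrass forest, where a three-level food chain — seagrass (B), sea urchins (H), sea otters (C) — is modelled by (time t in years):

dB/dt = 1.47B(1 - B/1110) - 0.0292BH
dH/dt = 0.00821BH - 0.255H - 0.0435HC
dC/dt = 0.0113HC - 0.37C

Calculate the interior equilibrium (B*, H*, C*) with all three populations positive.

B* ≈ 388, H* ≈ 32.7, C* ≈ 67.4

From dC/dt = 0: 0.0113H* = 0.37, so H* = 32.7.
From dB/dt = 0: 1.47(1 - B*/1110) = 0.0292·32.7, giving B* = 1110·(1 - 0.65) = 388.
From dH/dt = 0: 0.00821·388 - 0.255 = 0.0435C*, so C* = 2.93/0.0435 = 67.4.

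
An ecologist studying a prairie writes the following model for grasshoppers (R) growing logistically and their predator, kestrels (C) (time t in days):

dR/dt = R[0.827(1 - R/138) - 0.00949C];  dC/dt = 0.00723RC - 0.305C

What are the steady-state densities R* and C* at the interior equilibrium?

R* ≈ 42.2, C* ≈ 60.5

From dC/dt = 0 with C > 0: 0.00723R* = 0.305, so R* = 42.2.
Substitute into dR/dt = 0: 0.827(1 - 42.2/138) = 0.00949C*.
The bracket is 0.694, giving C* = 0.574/0.00949 = 60.5.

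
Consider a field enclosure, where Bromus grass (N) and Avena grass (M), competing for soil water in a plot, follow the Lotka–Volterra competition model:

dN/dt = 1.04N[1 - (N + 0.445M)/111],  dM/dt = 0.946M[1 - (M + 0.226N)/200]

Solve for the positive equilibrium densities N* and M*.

Setting both brackets to zero gives the nullclines N + 0.445M = 111 and 0.226N + M = 200.
Substituting M = 200 - 0.226N into the first: N(1 - 0.445·0.226) = 111 - 0.445·200.
So N* = 22/0.899 = 24.5, and then M* = 200 - 0.226·24.5 = 194.

N* ≈ 24.5, M* ≈ 194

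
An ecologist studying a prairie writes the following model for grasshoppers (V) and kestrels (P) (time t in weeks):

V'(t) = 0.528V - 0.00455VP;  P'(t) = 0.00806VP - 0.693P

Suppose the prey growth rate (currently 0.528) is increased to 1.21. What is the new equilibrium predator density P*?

P* ≈ 266

At the interior fixed point, setting dV/dt = 0 with V > 0 fixes P* = (prey growth rate)/(VP coefficient) — independent of the other coefficients.
With the change, P* = 1.21/0.00455 = 266; it rises from 116.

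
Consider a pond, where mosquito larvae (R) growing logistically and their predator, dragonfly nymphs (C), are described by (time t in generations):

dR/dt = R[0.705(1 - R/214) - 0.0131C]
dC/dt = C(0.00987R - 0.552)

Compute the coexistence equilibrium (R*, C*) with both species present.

From dC/dt = 0 with C > 0: 0.00987R* = 0.552, so R* = 55.9.
Substitute into dR/dt = 0: 0.705(1 - 55.9/214) = 0.0131C*.
The bracket is 0.739, giving C* = 0.521/0.0131 = 39.8.

R* ≈ 55.9, C* ≈ 39.8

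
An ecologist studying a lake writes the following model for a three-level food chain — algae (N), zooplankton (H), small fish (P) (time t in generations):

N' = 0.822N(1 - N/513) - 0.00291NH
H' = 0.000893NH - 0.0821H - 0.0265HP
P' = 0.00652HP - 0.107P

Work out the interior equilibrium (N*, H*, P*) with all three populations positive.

From dP/dt = 0: 0.00652H* = 0.107, so H* = 16.4.
From dN/dt = 0: 0.822(1 - N*/513) = 0.00291·16.4, giving N* = 513·(1 - 0.0581) = 483.
From dH/dt = 0: 0.000893·483 - 0.0821 = 0.0265P*, so P* = 0.349/0.0265 = 13.2.

N* ≈ 483, H* ≈ 16.4, P* ≈ 13.2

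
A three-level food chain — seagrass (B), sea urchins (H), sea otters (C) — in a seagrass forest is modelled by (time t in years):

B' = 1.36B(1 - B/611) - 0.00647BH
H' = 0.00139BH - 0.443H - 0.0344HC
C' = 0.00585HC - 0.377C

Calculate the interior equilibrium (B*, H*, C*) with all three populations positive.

B* ≈ 424, H* ≈ 64.4, C* ≈ 4.24

From dC/dt = 0: 0.00585H* = 0.377, so H* = 64.4.
From dB/dt = 0: 1.36(1 - B*/611) = 0.00647·64.4, giving B* = 611·(1 - 0.307) = 424.
From dH/dt = 0: 0.00139·424 - 0.443 = 0.0344C*, so C* = 0.146/0.0344 = 4.24.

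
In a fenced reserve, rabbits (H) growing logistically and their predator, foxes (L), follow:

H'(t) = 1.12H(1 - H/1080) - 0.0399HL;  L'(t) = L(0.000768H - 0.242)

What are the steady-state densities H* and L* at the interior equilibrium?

H* ≈ 315, L* ≈ 19.9

From dL/dt = 0 with L > 0: 0.000768H* = 0.242, so H* = 315.
Substitute into dH/dt = 0: 1.12(1 - 315/1080) = 0.0399L*.
The bracket is 0.708, giving L* = 0.793/0.0399 = 19.9.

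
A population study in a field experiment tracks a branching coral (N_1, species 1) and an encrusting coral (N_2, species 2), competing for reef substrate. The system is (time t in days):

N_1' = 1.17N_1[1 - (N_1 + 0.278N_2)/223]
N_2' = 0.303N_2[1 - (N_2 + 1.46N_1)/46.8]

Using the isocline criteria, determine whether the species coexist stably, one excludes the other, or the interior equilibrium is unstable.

species 1 excludes species 2

Compare the nullcline intercepts: K1/α12 = 223/0.278 = 802 > K2 = 46.8; K2/α21 = 46.8/1.46 = 32.1 < K1 = 223.
Since the inequalities point opposite ways, species 1 can invade but species 2 cannot.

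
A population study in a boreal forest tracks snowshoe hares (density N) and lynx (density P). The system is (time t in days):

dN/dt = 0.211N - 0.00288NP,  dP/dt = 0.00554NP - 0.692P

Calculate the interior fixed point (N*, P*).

N* ≈ 125, P* ≈ 73.3

Set dP/dt = 0 with P > 0: 0.00554N - 0.692 = 0, so N* = 0.692/0.00554 = 125.
Set dN/dt = 0 with N > 0: 0.211 - 0.00288P = 0, so P* = 0.211/0.00288 = 73.3.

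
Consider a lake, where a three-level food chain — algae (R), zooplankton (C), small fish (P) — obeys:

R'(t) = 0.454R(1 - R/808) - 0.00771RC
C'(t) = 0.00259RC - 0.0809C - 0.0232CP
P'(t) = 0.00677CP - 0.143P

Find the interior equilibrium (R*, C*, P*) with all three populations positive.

R* ≈ 518, C* ≈ 21.1, P* ≈ 54.4

From dP/dt = 0: 0.00677C* = 0.143, so C* = 21.1.
From dR/dt = 0: 0.454(1 - R*/808) = 0.00771·21.1, giving R* = 808·(1 - 0.359) = 518.
From dC/dt = 0: 0.00259·518 - 0.0809 = 0.0232P*, so P* = 1.26/0.0232 = 54.4.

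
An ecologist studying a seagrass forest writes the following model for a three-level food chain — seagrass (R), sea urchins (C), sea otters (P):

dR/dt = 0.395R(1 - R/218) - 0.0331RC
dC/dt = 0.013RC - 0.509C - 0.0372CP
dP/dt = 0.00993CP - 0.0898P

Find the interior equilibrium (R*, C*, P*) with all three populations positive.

R* ≈ 52.8, C* ≈ 9.04, P* ≈ 4.77

From dP/dt = 0: 0.00993C* = 0.0898, so C* = 9.04.
From dR/dt = 0: 0.395(1 - R*/218) = 0.0331·9.04, giving R* = 218·(1 - 0.758) = 52.8.
From dC/dt = 0: 0.013·52.8 - 0.509 = 0.0372P*, so P* = 0.177/0.0372 = 4.77.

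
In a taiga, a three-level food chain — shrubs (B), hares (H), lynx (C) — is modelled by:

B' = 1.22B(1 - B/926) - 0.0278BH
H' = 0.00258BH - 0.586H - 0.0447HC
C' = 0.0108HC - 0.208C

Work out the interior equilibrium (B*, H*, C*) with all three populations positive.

B* ≈ 520, H* ≈ 19.3, C* ≈ 16.9

From dC/dt = 0: 0.0108H* = 0.208, so H* = 19.3.
From dB/dt = 0: 1.22(1 - B*/926) = 0.0278·19.3, giving B* = 926·(1 - 0.439) = 520.
From dH/dt = 0: 0.00258·520 - 0.586 = 0.0447C*, so C* = 0.755/0.0447 = 16.9.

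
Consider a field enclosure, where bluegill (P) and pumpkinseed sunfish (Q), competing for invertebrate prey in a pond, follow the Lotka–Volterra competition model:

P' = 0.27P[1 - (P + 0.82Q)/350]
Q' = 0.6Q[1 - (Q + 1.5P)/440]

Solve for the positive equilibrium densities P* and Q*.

P* ≈ 47, Q* ≈ 370

Setting both brackets to zero gives the nullclines P + 0.82Q = 350 and 1.5P + Q = 440.
Substituting Q = 440 - 1.5P into the first: P(1 - 0.82·1.5) = 350 - 0.82·440.
So P* = -10.8/-0.23 = 47, and then Q* = 440 - 1.5·47 = 370.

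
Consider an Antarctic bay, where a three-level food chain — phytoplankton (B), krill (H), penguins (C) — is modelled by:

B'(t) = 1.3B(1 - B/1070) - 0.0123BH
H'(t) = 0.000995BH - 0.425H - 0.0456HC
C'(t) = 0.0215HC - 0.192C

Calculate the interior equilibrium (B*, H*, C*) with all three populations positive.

B* ≈ 980, H* ≈ 8.93, C* ≈ 12.1

From dC/dt = 0: 0.0215H* = 0.192, so H* = 8.93.
From dB/dt = 0: 1.3(1 - B*/1070) = 0.0123·8.93, giving B* = 1070·(1 - 0.0845) = 980.
From dH/dt = 0: 0.000995·980 - 0.425 = 0.0456C*, so C* = 0.55/0.0456 = 12.1.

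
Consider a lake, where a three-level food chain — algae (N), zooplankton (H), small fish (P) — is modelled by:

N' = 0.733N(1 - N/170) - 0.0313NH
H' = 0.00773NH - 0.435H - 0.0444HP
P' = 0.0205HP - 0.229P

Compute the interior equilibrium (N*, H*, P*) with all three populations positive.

N* ≈ 88.9, H* ≈ 11.2, P* ≈ 5.68

From dP/dt = 0: 0.0205H* = 0.229, so H* = 11.2.
From dN/dt = 0: 0.733(1 - N*/170) = 0.0313·11.2, giving N* = 170·(1 - 0.477) = 88.9.
From dH/dt = 0: 0.00773·88.9 - 0.435 = 0.0444P*, so P* = 0.252/0.0444 = 5.68.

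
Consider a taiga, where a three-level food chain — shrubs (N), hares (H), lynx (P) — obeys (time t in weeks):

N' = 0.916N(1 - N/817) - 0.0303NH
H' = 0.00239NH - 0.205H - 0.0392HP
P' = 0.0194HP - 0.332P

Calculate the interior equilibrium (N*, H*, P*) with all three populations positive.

From dP/dt = 0: 0.0194H* = 0.332, so H* = 17.1.
From dN/dt = 0: 0.916(1 - N*/817) = 0.0303·17.1, giving N* = 817·(1 - 0.566) = 355.
From dH/dt = 0: 0.00239·355 - 0.205 = 0.0392P*, so P* = 0.642/0.0392 = 16.4.

N* ≈ 355, H* ≈ 17.1, P* ≈ 16.4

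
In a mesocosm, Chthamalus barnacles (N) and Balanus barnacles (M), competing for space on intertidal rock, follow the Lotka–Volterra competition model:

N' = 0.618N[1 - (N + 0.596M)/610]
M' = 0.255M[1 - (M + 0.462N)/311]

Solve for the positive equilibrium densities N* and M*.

N* ≈ 586, M* ≈ 40.3

Setting both brackets to zero gives the nullclines N + 0.596M = 610 and 0.462N + M = 311.
Substituting M = 311 - 0.462N into the first: N(1 - 0.596·0.462) = 610 - 0.596·311.
So N* = 425/0.725 = 586, and then M* = 311 - 0.462·586 = 40.3.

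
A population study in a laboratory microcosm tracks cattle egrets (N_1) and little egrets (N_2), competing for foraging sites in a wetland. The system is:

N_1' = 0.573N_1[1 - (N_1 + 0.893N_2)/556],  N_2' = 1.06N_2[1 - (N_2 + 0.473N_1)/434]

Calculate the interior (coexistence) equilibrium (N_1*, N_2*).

N_1* ≈ 292, N_2* ≈ 296

Setting both brackets to zero gives the nullclines N_1 + 0.893N_2 = 556 and 0.473N_1 + N_2 = 434.
Substituting N_2 = 434 - 0.473N_1 into the first: N_1(1 - 0.893·0.473) = 556 - 0.893·434.
So N_1* = 168/0.578 = 292, and then N_2* = 434 - 0.473·292 = 296.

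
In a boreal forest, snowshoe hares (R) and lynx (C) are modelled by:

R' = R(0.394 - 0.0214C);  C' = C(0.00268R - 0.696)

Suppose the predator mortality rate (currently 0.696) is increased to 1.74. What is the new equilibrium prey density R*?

At the interior fixed point, setting dC/dt = 0 with C > 0 fixes R* = (predator death rate)/(RC coefficient) — independent of the other coefficients.
With the change, R* = 1.74/0.00268 = 649; it rises from 260.

R* ≈ 649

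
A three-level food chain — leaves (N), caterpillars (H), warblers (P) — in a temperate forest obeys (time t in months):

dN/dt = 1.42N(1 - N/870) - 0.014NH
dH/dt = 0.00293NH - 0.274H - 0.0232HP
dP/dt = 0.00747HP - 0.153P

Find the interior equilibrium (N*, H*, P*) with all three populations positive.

From dP/dt = 0: 0.00747H* = 0.153, so H* = 20.5.
From dN/dt = 0: 1.42(1 - N*/870) = 0.014·20.5, giving N* = 870·(1 - 0.202) = 694.
From dH/dt = 0: 0.00293·694 - 0.274 = 0.0232P*, so P* = 1.76/0.0232 = 75.9.

N* ≈ 694, H* ≈ 20.5, P* ≈ 75.9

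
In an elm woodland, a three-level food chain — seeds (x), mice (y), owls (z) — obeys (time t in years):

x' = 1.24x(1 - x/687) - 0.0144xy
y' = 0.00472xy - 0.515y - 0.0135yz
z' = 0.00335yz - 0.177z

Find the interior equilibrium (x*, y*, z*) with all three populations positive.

From dz/dt = 0: 0.00335y* = 0.177, so y* = 52.8.
From dx/dt = 0: 1.24(1 - x*/687) = 0.0144·52.8, giving x* = 687·(1 - 0.614) = 265.
From dy/dt = 0: 0.00472·265 - 0.515 = 0.0135z*, so z* = 0.738/0.0135 = 54.7.

x* ≈ 265, y* ≈ 52.8, z* ≈ 54.7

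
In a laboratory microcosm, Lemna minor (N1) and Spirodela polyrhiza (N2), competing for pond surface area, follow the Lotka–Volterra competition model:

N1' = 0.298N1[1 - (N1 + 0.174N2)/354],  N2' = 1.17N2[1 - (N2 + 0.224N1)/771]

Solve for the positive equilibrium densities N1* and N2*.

N1* ≈ 229, N2* ≈ 720

Setting both brackets to zero gives the nullclines N1 + 0.174N2 = 354 and 0.224N1 + N2 = 771.
Substituting N2 = 771 - 0.224N1 into the first: N1(1 - 0.174·0.224) = 354 - 0.174·771.
So N1* = 220/0.961 = 229, and then N2* = 771 - 0.224·229 = 720.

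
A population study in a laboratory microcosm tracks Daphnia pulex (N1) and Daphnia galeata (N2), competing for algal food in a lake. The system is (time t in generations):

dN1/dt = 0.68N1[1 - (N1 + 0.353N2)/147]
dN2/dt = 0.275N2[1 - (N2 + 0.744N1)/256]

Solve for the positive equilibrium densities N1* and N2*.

N1* ≈ 76.8, N2* ≈ 199

Setting both brackets to zero gives the nullclines N1 + 0.353N2 = 147 and 0.744N1 + N2 = 256.
Substituting N2 = 256 - 0.744N1 into the first: N1(1 - 0.353·0.744) = 147 - 0.353·256.
So N1* = 56.6/0.737 = 76.8, and then N2* = 256 - 0.744·76.8 = 199.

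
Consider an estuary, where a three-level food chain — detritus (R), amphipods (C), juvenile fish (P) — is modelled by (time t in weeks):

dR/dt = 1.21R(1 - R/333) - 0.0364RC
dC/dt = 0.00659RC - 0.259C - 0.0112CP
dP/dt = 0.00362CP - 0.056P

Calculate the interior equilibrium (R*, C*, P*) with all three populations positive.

From dP/dt = 0: 0.00362C* = 0.056, so C* = 15.5.
From dR/dt = 0: 1.21(1 - R*/333) = 0.0364·15.5, giving R* = 333·(1 - 0.465) = 178.
From dC/dt = 0: 0.00659·178 - 0.259 = 0.0112P*, so P* = 0.914/0.0112 = 81.6.

R* ≈ 178, C* ≈ 15.5, P* ≈ 81.6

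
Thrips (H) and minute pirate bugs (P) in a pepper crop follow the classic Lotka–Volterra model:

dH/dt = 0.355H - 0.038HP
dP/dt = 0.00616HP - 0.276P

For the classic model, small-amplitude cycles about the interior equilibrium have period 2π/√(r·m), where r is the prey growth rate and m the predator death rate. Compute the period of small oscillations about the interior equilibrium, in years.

Here r = 0.355 and m = 0.276, so r·m = 0.098.
ω = √0.098 = 0.313 per year, hence T = 2π/ω ≈ 20.1 years.

T ≈ 20.1 years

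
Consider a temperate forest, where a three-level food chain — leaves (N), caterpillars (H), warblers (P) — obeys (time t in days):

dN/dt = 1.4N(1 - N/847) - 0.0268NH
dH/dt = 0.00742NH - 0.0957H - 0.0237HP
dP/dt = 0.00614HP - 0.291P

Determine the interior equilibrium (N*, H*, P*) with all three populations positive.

From dP/dt = 0: 0.00614H* = 0.291, so H* = 47.4.
From dN/dt = 0: 1.4(1 - N*/847) = 0.0268·47.4, giving N* = 847·(1 - 0.907) = 78.6.
From dH/dt = 0: 0.00742·78.6 - 0.0957 = 0.0237P*, so P* = 0.487/0.0237 = 20.6.

N* ≈ 78.6, H* ≈ 47.4, P* ≈ 20.6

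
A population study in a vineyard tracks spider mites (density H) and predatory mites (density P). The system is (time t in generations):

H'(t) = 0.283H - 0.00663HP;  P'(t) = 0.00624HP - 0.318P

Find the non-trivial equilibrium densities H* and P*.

H* ≈ 51, P* ≈ 42.7

Set dP/dt = 0 with P > 0: 0.00624H - 0.318 = 0, so H* = 0.318/0.00624 = 51.
Set dH/dt = 0 with H > 0: 0.283 - 0.00663P = 0, so P* = 0.283/0.00663 = 42.7.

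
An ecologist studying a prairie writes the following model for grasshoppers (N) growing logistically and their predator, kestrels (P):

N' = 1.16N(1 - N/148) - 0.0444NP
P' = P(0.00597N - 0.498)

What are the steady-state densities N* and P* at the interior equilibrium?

From dP/dt = 0 with P > 0: 0.00597N* = 0.498, so N* = 83.4.
Substitute into dN/dt = 0: 1.16(1 - 83.4/148) = 0.0444P*.
The bracket is 0.436, giving P* = 0.506/0.0444 = 11.4.

N* ≈ 83.4, P* ≈ 11.4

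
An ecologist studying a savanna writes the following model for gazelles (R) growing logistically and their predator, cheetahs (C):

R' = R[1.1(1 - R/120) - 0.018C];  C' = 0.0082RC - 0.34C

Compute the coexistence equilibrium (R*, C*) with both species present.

From dC/dt = 0 with C > 0: 0.0082R* = 0.34, so R* = 41.5.
Substitute into dR/dt = 0: 1.1(1 - 41.5/120) = 0.018C*.
The bracket is 0.654, giving C* = 0.72/0.018 = 40.

R* ≈ 41.5, C* ≈ 40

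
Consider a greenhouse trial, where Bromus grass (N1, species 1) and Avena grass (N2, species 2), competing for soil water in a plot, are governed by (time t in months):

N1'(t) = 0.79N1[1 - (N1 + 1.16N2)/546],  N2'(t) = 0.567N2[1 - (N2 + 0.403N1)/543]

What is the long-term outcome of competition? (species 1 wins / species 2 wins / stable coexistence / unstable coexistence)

Compare the nullcline intercepts: K1/α12 = 546/1.16 = 471 < K2 = 543; K2/α21 = 543/0.403 = 1350 > K1 = 546.
Since the inequalities point opposite ways, species 2 can invade but species 1 cannot.

species 2 excludes species 1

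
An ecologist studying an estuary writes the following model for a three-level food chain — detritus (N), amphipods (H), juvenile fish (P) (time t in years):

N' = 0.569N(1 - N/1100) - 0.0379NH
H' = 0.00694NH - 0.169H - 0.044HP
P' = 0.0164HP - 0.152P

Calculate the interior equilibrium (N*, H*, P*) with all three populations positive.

From dP/dt = 0: 0.0164H* = 0.152, so H* = 9.27.
From dN/dt = 0: 0.569(1 - N*/1100) = 0.0379·9.27, giving N* = 1100·(1 - 0.617) = 421.
From dH/dt = 0: 0.00694·421 - 0.169 = 0.044P*, so P* = 2.75/0.044 = 62.6.

N* ≈ 421, H* ≈ 9.27, P* ≈ 62.6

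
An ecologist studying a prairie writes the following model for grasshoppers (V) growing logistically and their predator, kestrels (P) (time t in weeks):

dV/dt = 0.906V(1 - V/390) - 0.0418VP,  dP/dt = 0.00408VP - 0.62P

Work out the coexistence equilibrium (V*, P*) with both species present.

V* ≈ 152, P* ≈ 13.2

From dP/dt = 0 with P > 0: 0.00408V* = 0.62, so V* = 152.
Substitute into dV/dt = 0: 0.906(1 - 152/390) = 0.0418P*.
The bracket is 0.61, giving P* = 0.553/0.0418 = 13.2.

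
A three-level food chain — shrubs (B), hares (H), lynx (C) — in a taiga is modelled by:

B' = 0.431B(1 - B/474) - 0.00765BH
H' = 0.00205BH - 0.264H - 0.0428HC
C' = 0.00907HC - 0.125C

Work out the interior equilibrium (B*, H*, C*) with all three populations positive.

B* ≈ 358, H* ≈ 13.8, C* ≈ 11

From dC/dt = 0: 0.00907H* = 0.125, so H* = 13.8.
From dB/dt = 0: 0.431(1 - B*/474) = 0.00765·13.8, giving B* = 474·(1 - 0.245) = 358.
From dH/dt = 0: 0.00205·358 - 0.264 = 0.0428C*, so C* = 0.47/0.0428 = 11.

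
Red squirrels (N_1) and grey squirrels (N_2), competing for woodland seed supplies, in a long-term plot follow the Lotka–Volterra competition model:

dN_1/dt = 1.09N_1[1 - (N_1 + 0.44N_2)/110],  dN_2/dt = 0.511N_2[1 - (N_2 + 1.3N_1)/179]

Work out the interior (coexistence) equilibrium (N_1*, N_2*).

Setting both brackets to zero gives the nullclines N_1 + 0.44N_2 = 110 and 1.3N_1 + N_2 = 179.
Substituting N_2 = 179 - 1.3N_1 into the first: N_1(1 - 0.44·1.3) = 110 - 0.44·179.
So N_1* = 31.2/0.428 = 73, and then N_2* = 179 - 1.3·73 = 84.1.

N_1* ≈ 73, N_2* ≈ 84.1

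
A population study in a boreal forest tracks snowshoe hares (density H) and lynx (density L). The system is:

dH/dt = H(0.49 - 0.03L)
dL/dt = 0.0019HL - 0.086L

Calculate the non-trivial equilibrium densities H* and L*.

Set dL/dt = 0 with L > 0: 0.0019H - 0.086 = 0, so H* = 0.086/0.0019 = 45.3.
Set dH/dt = 0 with H > 0: 0.49 - 0.03L = 0, so L* = 0.49/0.03 = 16.3.

H* ≈ 45.3, L* ≈ 16.3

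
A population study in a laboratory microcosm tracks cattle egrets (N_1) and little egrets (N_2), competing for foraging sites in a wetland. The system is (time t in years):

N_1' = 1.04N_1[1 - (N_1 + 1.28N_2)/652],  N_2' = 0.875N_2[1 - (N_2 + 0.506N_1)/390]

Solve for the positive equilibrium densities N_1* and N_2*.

N_1* ≈ 434, N_2* ≈ 171

Setting both brackets to zero gives the nullclines N_1 + 1.28N_2 = 652 and 0.506N_1 + N_2 = 390.
Substituting N_2 = 390 - 0.506N_1 into the first: N_1(1 - 1.28·0.506) = 652 - 1.28·390.
So N_1* = 153/0.352 = 434, and then N_2* = 390 - 0.506·434 = 171.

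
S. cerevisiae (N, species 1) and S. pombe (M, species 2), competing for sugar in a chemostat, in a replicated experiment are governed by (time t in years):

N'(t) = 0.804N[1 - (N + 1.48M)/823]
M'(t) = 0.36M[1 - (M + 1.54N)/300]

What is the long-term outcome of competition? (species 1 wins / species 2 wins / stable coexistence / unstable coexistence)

species 1 excludes species 2

Compare the nullcline intercepts: K1/α12 = 823/1.48 = 556 > K2 = 300; K2/α21 = 300/1.54 = 195 < K1 = 823.
Since the inequalities point opposite ways, species 1 can invade but species 2 cannot.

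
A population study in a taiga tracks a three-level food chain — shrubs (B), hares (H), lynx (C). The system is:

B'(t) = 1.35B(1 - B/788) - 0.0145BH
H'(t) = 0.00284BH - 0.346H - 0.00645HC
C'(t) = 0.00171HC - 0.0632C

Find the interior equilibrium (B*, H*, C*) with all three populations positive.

B* ≈ 475, H* ≈ 37, C* ≈ 156

From dC/dt = 0: 0.00171H* = 0.0632, so H* = 37.
From dB/dt = 0: 1.35(1 - B*/788) = 0.0145·37, giving B* = 788·(1 - 0.397) = 475.
From dH/dt = 0: 0.00284·475 - 0.346 = 0.00645C*, so C* = 1/0.00645 = 156.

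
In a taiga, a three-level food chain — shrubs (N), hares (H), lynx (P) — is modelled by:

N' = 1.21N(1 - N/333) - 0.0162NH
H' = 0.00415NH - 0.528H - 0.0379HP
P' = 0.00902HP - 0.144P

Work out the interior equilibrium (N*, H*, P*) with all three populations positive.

From dP/dt = 0: 0.00902H* = 0.144, so H* = 16.
From dN/dt = 0: 1.21(1 - N*/333) = 0.0162·16, giving N* = 333·(1 - 0.214) = 262.
From dH/dt = 0: 0.00415·262 - 0.528 = 0.0379P*, so P* = 0.559/0.0379 = 14.7.

N* ≈ 262, H* ≈ 16, P* ≈ 14.7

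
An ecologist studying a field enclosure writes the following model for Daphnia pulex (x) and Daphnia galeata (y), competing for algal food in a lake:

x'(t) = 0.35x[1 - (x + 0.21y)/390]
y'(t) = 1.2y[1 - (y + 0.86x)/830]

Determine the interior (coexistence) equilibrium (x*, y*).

x* ≈ 263, y* ≈ 604

Setting both brackets to zero gives the nullclines x + 0.21y = 390 and 0.86x + y = 830.
Substituting y = 830 - 0.86x into the first: x(1 - 0.21·0.86) = 390 - 0.21·830.
So x* = 216/0.819 = 263, and then y* = 830 - 0.86·263 = 604.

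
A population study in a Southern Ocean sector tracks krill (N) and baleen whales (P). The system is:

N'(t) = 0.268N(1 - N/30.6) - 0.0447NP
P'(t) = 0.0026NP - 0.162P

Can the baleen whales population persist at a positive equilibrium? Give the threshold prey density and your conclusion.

Threshold N = 62.3; K < 62.3, so no, the predator goes extinct.

The predator equation gives dP/dt > 0 only when N > 0.162/0.0026 = 62.3.
Without the predator, N → K = 30.6. Since 30.6 < 62.3, the predator cannot invade.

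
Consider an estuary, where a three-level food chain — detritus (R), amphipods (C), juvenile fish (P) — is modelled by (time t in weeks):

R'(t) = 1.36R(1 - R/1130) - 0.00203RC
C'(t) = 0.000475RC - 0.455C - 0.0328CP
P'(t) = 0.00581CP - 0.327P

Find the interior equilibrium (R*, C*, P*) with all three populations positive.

From dP/dt = 0: 0.00581C* = 0.327, so C* = 56.3.
From dR/dt = 0: 1.36(1 - R*/1130) = 0.00203·56.3, giving R* = 1130·(1 - 0.084) = 1040.
From dC/dt = 0: 0.000475·1040 - 0.455 = 0.0328P*, so P* = 0.0367/0.0328 = 1.12.

R* ≈ 1040, C* ≈ 56.3, P* ≈ 1.12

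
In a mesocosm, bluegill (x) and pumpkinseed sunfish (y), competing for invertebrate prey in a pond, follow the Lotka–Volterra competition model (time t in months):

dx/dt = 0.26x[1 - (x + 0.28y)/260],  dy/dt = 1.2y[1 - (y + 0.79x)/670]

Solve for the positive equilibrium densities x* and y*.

x* ≈ 93, y* ≈ 597

Setting both brackets to zero gives the nullclines x + 0.28y = 260 and 0.79x + y = 670.
Substituting y = 670 - 0.79x into the first: x(1 - 0.28·0.79) = 260 - 0.28·670.
So x* = 72.4/0.779 = 93, and then y* = 670 - 0.79·93 = 597.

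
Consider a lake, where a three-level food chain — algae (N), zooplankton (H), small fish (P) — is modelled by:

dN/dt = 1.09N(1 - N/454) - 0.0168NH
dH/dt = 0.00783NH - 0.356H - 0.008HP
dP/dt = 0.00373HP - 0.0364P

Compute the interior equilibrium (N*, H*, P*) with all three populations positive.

N* ≈ 386, H* ≈ 9.76, P* ≈ 333

From dP/dt = 0: 0.00373H* = 0.0364, so H* = 9.76.
From dN/dt = 0: 1.09(1 - N*/454) = 0.0168·9.76, giving N* = 454·(1 - 0.15) = 386.
From dH/dt = 0: 0.00783·386 - 0.356 = 0.008P*, so P* = 2.66/0.008 = 333.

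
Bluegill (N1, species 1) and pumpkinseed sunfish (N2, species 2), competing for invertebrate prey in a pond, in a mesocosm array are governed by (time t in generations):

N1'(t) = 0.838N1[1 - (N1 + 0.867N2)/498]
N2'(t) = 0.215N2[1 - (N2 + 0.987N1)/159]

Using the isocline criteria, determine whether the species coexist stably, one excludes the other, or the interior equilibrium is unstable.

Compare the nullcline intercepts: K1/α12 = 498/0.867 = 574 > K2 = 159; K2/α21 = 159/0.987 = 161 < K1 = 498.
Since the inequalities point opposite ways, species 1 can invade but species 2 cannot.

species 1 excludes species 2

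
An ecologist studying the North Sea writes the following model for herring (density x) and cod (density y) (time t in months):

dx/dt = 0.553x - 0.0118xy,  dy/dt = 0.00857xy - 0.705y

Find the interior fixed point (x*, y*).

Set dy/dt = 0 with y > 0: 0.00857x - 0.705 = 0, so x* = 0.705/0.00857 = 82.3.
Set dx/dt = 0 with x > 0: 0.553 - 0.0118y = 0, so y* = 0.553/0.0118 = 46.9.

x* ≈ 82.3, y* ≈ 46.9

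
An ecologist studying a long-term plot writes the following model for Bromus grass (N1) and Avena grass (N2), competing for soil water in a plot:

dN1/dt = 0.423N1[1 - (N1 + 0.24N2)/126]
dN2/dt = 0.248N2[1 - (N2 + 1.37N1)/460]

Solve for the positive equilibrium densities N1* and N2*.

Setting both brackets to zero gives the nullclines N1 + 0.24N2 = 126 and 1.37N1 + N2 = 460.
Substituting N2 = 460 - 1.37N1 into the first: N1(1 - 0.24·1.37) = 126 - 0.24·460.
So N1* = 15.6/0.671 = 23.2, and then N2* = 460 - 1.37·23.2 = 428.

N1* ≈ 23.2, N2* ≈ 428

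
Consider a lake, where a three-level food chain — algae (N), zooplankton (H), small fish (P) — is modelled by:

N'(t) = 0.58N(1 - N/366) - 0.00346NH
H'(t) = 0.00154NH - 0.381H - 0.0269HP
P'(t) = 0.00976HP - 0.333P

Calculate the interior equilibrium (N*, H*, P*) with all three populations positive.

From dP/dt = 0: 0.00976H* = 0.333, so H* = 34.1.
From dN/dt = 0: 0.58(1 - N*/366) = 0.00346·34.1, giving N* = 366·(1 - 0.204) = 292.
From dH/dt = 0: 0.00154·292 - 0.381 = 0.0269P*, so P* = 0.0679/0.0269 = 2.52.

N* ≈ 292, H* ≈ 34.1, P* ≈ 2.52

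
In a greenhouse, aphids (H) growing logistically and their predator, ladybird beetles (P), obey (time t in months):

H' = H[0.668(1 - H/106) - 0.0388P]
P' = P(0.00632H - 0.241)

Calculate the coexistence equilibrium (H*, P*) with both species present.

H* ≈ 38.1, P* ≈ 11

From dP/dt = 0 with P > 0: 0.00632H* = 0.241, so H* = 38.1.
Substitute into dH/dt = 0: 0.668(1 - 38.1/106) = 0.0388P*.
The bracket is 0.64, giving P* = 0.428/0.0388 = 11.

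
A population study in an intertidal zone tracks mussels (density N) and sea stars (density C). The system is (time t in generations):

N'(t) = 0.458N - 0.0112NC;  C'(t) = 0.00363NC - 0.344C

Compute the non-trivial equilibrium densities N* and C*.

N* ≈ 94.8, C* ≈ 40.9

Set dC/dt = 0 with C > 0: 0.00363N - 0.344 = 0, so N* = 0.344/0.00363 = 94.8.
Set dN/dt = 0 with N > 0: 0.458 - 0.0112C = 0, so C* = 0.458/0.0112 = 40.9.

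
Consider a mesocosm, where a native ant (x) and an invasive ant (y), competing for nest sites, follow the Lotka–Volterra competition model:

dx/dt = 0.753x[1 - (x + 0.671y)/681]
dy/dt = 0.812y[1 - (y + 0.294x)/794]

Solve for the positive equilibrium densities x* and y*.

x* ≈ 185, y* ≈ 740

Setting both brackets to zero gives the nullclines x + 0.671y = 681 and 0.294x + y = 794.
Substituting y = 794 - 0.294x into the first: x(1 - 0.671·0.294) = 681 - 0.671·794.
So x* = 148/0.803 = 185, and then y* = 794 - 0.294·185 = 740.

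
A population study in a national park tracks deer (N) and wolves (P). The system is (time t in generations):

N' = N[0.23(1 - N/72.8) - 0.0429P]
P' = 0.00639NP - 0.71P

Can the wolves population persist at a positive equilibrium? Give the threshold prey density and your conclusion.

The predator equation gives dP/dt > 0 only when N > 0.71/0.00639 = 111.
Without the predator, N → K = 72.8. Since 72.8 < 111, the predator cannot invade.

Threshold N = 111; K < 111, so no, the predator goes extinct.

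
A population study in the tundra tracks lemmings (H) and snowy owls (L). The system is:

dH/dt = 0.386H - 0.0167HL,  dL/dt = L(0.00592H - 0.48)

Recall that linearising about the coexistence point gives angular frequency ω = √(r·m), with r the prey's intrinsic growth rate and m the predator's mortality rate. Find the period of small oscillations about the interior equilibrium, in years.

Here r = 0.386 and m = 0.48, so r·m = 0.185.
ω = √0.185 = 0.43 per year, hence T = 2π/ω ≈ 14.6 years.

T ≈ 14.6 years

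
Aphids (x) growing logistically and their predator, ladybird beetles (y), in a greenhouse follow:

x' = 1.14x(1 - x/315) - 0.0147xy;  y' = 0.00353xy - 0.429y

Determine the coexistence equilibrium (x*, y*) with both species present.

x* ≈ 122, y* ≈ 47.6

From dy/dt = 0 with y > 0: 0.00353x* = 0.429, so x* = 122.
Substitute into dx/dt = 0: 1.14(1 - 122/315) = 0.0147y*.
The bracket is 0.614, giving y* = 0.7/0.0147 = 47.6.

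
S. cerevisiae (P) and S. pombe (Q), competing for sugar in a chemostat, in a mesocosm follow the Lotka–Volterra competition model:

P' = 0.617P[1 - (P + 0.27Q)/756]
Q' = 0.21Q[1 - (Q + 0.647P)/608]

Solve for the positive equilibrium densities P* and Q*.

P* ≈ 717, Q* ≈ 144

Setting both brackets to zero gives the nullclines P + 0.27Q = 756 and 0.647P + Q = 608.
Substituting Q = 608 - 0.647P into the first: P(1 - 0.27·0.647) = 756 - 0.27·608.
So P* = 592/0.825 = 717, and then Q* = 608 - 0.647·717 = 144.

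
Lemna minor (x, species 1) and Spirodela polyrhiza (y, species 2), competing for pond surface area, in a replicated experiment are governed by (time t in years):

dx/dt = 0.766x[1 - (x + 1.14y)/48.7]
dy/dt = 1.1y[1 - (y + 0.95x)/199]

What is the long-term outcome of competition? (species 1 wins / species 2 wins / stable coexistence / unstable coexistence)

Compare the nullcline intercepts: K1/α12 = 48.7/1.14 = 42.7 < K2 = 199; K2/α21 = 199/0.95 = 209 > K1 = 48.7.
Since the inequalities point opposite ways, species 2 can invade but species 1 cannot.

species 2 excludes species 1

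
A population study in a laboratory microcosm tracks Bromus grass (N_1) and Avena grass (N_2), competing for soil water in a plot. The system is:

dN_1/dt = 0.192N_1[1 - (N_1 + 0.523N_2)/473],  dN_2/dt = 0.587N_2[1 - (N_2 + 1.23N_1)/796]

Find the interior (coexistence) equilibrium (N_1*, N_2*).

Setting both brackets to zero gives the nullclines N_1 + 0.523N_2 = 473 and 1.23N_1 + N_2 = 796.
Substituting N_2 = 796 - 1.23N_1 into the first: N_1(1 - 0.523·1.23) = 473 - 0.523·796.
So N_1* = 56.7/0.357 = 159, and then N_2* = 796 - 1.23·159 = 601.

N_1* ≈ 159, N_2* ≈ 601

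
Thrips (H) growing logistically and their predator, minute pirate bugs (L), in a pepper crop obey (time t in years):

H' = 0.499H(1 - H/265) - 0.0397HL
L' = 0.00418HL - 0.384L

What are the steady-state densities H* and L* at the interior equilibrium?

From dL/dt = 0 with L > 0: 0.00418H* = 0.384, so H* = 91.9.
Substitute into dH/dt = 0: 0.499(1 - 91.9/265) = 0.0397L*.
The bracket is 0.653, giving L* = 0.326/0.0397 = 8.21.

H* ≈ 91.9, L* ≈ 8.21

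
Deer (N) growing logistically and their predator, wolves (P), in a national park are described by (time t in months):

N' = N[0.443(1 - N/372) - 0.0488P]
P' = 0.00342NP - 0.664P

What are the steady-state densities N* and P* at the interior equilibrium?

N* ≈ 194, P* ≈ 4.34

From dP/dt = 0 with P > 0: 0.00342N* = 0.664, so N* = 194.
Substitute into dN/dt = 0: 0.443(1 - 194/372) = 0.0488P*.
The bracket is 0.478, giving P* = 0.212/0.0488 = 4.34.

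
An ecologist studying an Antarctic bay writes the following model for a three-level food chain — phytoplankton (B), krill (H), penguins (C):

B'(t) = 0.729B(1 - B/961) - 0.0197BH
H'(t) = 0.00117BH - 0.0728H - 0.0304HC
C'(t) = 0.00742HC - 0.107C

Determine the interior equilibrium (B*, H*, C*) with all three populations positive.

B* ≈ 587, H* ≈ 14.4, C* ≈ 20.2

From dC/dt = 0: 0.00742H* = 0.107, so H* = 14.4.
From dB/dt = 0: 0.729(1 - B*/961) = 0.0197·14.4, giving B* = 961·(1 - 0.39) = 587.
From dH/dt = 0: 0.00117·587 - 0.0728 = 0.0304C*, so C* = 0.613/0.0304 = 20.2.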